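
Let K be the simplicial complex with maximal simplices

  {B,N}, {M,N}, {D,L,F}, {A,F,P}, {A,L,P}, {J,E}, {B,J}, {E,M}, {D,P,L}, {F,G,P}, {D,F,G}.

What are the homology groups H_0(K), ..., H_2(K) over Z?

H_0 ≅ Z^2,  H_1 ≅ Z^2,  H_2 = 0.

Take the total order A < B < D < E < F < G < J < L < M < N < P on the vertex set. Then K (dimension 2) consists of the simplices:

  0-simplices (11): A, B, D, E, F, G, J, L, M, N, P
  1-simplices (17): AF, AL, AP, BJ, BN, DF, DG, DL, DP, EJ, EM, FG, FL, FP, GP, LP, MN
  2-simplices (6): AFP, ALP, DFG, DFL, DLP, FGP

giving chain groups C_0 ≅ Z^11, C_1 ≅ Z^17, C_2 ≅ Z^6.

The boundary map ∂_1: C_1 → C_0 is given by ∂[p,q] = [q] − [p].
This gives a 11×17 integer matrix of rank 9; reducing to Smith normal form yields diagonal entries (1,1,1,1,1,1,1,1,1).

∂_2: C_2 → C_1 acts by ∂[p,q,r] = [q,r] − [p,r] + [p,q]. For instance
  ∂FGP = GP − FP + FG,
  ∂ALP = LP − AP + AL.
The resulting 17×6 matrix has rank 6, and its Smith normal form has invariant factors (1,1,1,1,1,1).

From H_k ≅ ker(∂_k) / im(∂_{k+1}) we obtain:

  H_0: rank C_0 − rank ∂_1 = 11 − 9 = 2, and the invariant factors of ∂_1 are all 1, so H_0 ≅ Z^2.
  H_1: rank ker ∂_1 − rank ∂_2 = (17 − 9) − 6 = 2, and the invariant factors of ∂_2 are all 1, so H_1 ≅ Z^2.
  H_2: rank ker ∂_2 − rank ∂_3 = (6 − 6) − 0 = 0, and there is no ∂_3, so H_2 ≅ 0.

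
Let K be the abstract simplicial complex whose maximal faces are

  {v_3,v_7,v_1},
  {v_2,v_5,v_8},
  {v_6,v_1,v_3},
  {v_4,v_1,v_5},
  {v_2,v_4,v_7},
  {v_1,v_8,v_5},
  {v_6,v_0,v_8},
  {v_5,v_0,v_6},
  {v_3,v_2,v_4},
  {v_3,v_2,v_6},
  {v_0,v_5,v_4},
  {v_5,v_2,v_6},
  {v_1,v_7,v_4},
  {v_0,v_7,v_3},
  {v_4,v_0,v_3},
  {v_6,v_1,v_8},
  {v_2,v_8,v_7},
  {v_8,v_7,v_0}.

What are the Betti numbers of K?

b_0 = 1, b_1 = 1, b_2 = 0.

K has 9 vertices, 27 edges, 18 triangles.
rank ∂_0 = 0, rank ∂_1 = 8 ⇒ b_0 = 9 − 0 − 8 = 1; all invariant factors of ∂_1 are 1 so no torsion. So H_0 ≅ Z.
rank ∂_1 = 8, rank ∂_2 = 18 ⇒ b_1 = 27 − 8 − 18 = 1; ∂_2 has invariant factor(s) [2] giving torsion. So H_1 ≅ Z ⊕ Z/2Z.
rank ∂_2 = 18, rank ∂_3 = 0 ⇒ b_2 = 18 − 18 − 0 = 0. So H_2 ≅ 0.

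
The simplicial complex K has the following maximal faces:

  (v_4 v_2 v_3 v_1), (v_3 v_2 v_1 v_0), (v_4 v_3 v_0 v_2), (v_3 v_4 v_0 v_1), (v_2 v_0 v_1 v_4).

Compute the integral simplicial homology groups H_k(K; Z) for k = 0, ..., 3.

H_0 = Z,  H_1 = 0,  H_2 = 0,  H_3 = Z.

We work with the vertex ordering v_0 < v_1 < v_2 < v_3 < v_4. The simplices of K, each written with vertices in increasing order, are:

  0-simplices (5): [v_0], [v_1], [v_2], [v_3], [v_4]
  1-simplices (10): [v_0,v_1], [v_0,v_2], [v_0,v_3], [v_0,v_4], [v_1,v_2], [v_1,v_3], [v_1,v_4], [v_2,v_3], [v_2,v_4], [v_3,v_4]
  2-simplices (10): [v_0,v_1,v_2], [v_0,v_1,v_3], [v_0,v_1,v_4], [v_0,v_2,v_3], [v_0,v_2,v_4], [v_0,v_3,v_4], [v_1,v_2,v_3], [v_1,v_2,v_4], [v_1,v_3,v_4], [v_2,v_3,v_4]
  3-simplices (5): [v_0,v_1,v_2,v_3], [v_0,v_1,v_2,v_4], [v_0,v_1,v_3,v_4], [v_0,v_2,v_3,v_4], [v_1,v_2,v_3,v_4]

giving chain groups C_0 ≅ Z^5, C_1 ≅ Z^10, C_2 ≅ Z^10, C_3 ≅ Z^5.

The boundary map ∂_1: C_1 → C_0 maps an edge to its endpoints' difference, ∂[p,q] = q − p. For instance
  ∂[v_1,v_3] = [v_3] − [v_1].
The resulting 5×10 matrix has rank 4, and its Smith normal form has invariant factors (1,1,1,1).

Boundary ∂_2: C_2 → C_1 maps a triangle to the signed sum of its edges. For instance
  ∂[v_0,v_1,v_4] = [v_1,v_4] − [v_0,v_4] + [v_0,v_1],
  ∂[v_0,v_1,v_3] = [v_1,v_3] − [v_0,v_3] + [v_0,v_1].
The resulting 10×10 matrix has rank 6, and its Smith normal form has invariant factors (1,1,1,1,1,1).

Boundary ∂_3: C_3 → C_2 sends each 3-simplex σ to the alternating sum Σ_i (−1)^i (σ with its i-th vertex removed). For instance
  ∂[v_0,v_1,v_2,v_4] = [v_1,v_2,v_4] − [v_0,v_2,v_4] + [v_0,v_1,v_4] − [v_0,v_1,v_2],
  ∂[v_0,v_1,v_2,v_3] = [v_1,v_2,v_3] − [v_0,v_2,v_3] + [v_0,v_1,v_3] − [v_0,v_1,v_2].
The 10×5 boundary matrix has rank 4 and Smith normal form diag(1,1,1,1).

Now H_k = ker ∂_k / im ∂_{k+1}, so:

  H_0: rank C_0 − rank ∂_1 = 5 − 4 = 1, and the invariant factors of ∂_1 are all 1, so H_0 ≅ Z.
  H_1: rank ker ∂_1 − rank ∂_2 = (10 − 4) − 6 = 0, and the invariant factors of ∂_2 are all 1, so H_1 ≅ 0.
  H_2: rank ker ∂_2 − rank ∂_3 = (10 − 6) − 4 = 0, and the invariant factors of ∂_3 are all 1, so H_2 ≅ 0.
  H_3: rank ker ∂_3 − rank ∂_4 = (5 − 4) − 0 = 1, and there is no ∂_4, so H_3 ≅ Z.

As a check, the Euler characteristic is 5 − 10 + 10 − 5 = 0, which agrees with 1 − 0 + 0 − 1 = 0.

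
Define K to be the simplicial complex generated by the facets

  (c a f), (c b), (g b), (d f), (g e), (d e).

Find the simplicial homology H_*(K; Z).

H_0 = Z,  H_1 = Z,  H_2 = 0.

K has 7 vertices, 8 edges, 1 triangle.
rank ∂_0 = 0, rank ∂_1 = 6 ⇒ b_0 = 7 − 0 − 6 = 1; all invariant factors of ∂_1 are 1 so no torsion. So H_0 ≅ Z.
rank ∂_1 = 6, rank ∂_2 = 1 ⇒ b_1 = 8 − 6 − 1 = 1; all invariant factors of ∂_2 are 1 so no torsion. So H_1 ≅ Z.
rank ∂_2 = 1, rank ∂_3 = 0 ⇒ b_2 = 1 − 1 − 0 = 0. So H_2 ≅ 0.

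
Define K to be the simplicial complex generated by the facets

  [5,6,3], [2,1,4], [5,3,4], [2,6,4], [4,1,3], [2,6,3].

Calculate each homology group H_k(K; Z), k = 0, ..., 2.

Order the vertices as 1 < 2 < 3 < 4 < 5 < 6. Listing each simplex with vertices in this order, K has dimension 2 with simplices:

  0-simplices (6): [1], [2], [3], [4], [5], [6]
  1-simplices (12): [1,2], [1,3], [1,4], [2,3], [2,4], [2,6], [3,4], [3,5], [3,6], [4,5], [4,6], [5,6]
  2-simplices (6): [1,2,4], [1,3,4], [2,3,6], [2,4,6], [3,4,5], [3,5,6]

so the chain groups are C_0 ≅ Z^6, C_1 ≅ Z^12, C_2 ≅ Z^6.

Boundary ∂_1: C_1 → C_0 is given by ∂[p,q] = [q] − [p]. For instance
  ∂[5,6] = [6] − [5].
As a 6×12 matrix over Z this has rank 5, with invariant factors (1,1,1,1,1).

The boundary map ∂_2: C_2 → C_1 acts by ∂[p,q,r] = [q,r] − [p,r] + [p,q]. For instance
  ∂[3,4,5] = [4,5] − [3,5] + [3,4],
  ∂[1,3,4] = [3,4] − [1,4] + [1,3].
As a 12×6 matrix over Z this has rank 6, with invariant factors (1,1,1,1,1,1).

Computing H_k = (kernel of ∂_k) / (image of ∂_{k+1}):

  H_0: rank C_0 − rank ∂_1 = 6 − 5 = 1, and the invariant factors of ∂_1 are all 1, so H_0 ≅ Z.
  H_1: rank ker ∂_1 − rank ∂_2 = (12 − 5) − 6 = 1, and the invariant factors of ∂_2 are all 1, so H_1 ≅ Z.
  H_2: rank ker ∂_2 − rank ∂_3 = (6 − 6) − 0 = 0, and there is no ∂_3, so H_2 ≅ 0.

H_0 = Z,  H_1 = Z,  H_2 = 0.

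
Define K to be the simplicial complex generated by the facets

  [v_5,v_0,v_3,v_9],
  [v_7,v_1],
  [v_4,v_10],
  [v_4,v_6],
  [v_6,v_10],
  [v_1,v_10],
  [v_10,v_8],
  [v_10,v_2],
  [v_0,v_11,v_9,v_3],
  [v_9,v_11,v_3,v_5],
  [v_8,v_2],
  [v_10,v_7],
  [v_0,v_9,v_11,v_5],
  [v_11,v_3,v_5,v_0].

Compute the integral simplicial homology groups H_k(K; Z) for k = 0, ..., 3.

H_0 = Z^2,  H_1 = Z^3,  H_2 = 0,  H_3 = Z.

K has 12 vertices, 19 edges, 10 triangles, 5 3-simplices.
rank ∂_0 = 0, rank ∂_1 = 10 ⇒ b_0 = 12 − 0 − 10 = 2; all invariant factors of ∂_1 are 1 so no torsion. So H_0 = Z^2.
rank ∂_1 = 10, rank ∂_2 = 6 ⇒ b_1 = 19 − 10 − 6 = 3; all invariant factors of ∂_2 are 1 so no torsion. So H_1 = Z^3.
rank ∂_2 = 6, rank ∂_3 = 4 ⇒ b_2 = 10 − 6 − 4 = 0; all invariant factors of ∂_3 are 1 so no torsion. So H_2 = 0.
rank ∂_3 = 4, rank ∂_4 = 0 ⇒ b_3 = 5 − 4 − 0 = 1. So H_3 = Z.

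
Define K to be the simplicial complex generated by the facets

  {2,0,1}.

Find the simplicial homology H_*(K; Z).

H_0 ≅ Z,  H_1 = 0,  H_2 = 0.

Fix the vertex order 0 < 1 < 2 and write every simplex with vertices in increasing order. Then dim K = 2 and the simplices of K are:

  0-simplices (3): [0], [1], [2]
  1-simplices (3): [0,1], [0,2], [1,2]
  2-simplices (1): [0,1,2]

Hence C_0 ≅ Z^3, C_1 ≅ Z^3, C_2 ≅ Z^1.

The boundary map ∂_1: C_1 → C_0 sends each edge [p,q] (with p < q) to q − p. For instance
  ∂[1,2] = [2] − [1].
This gives a 3×3 integer matrix of rank 2; reducing to Smith normal form yields diagonal entries (1,1).

Boundary ∂_2: C_2 → C_1 acts by ∂[p,q,r] = [q,r] − [p,r] + [p,q]. For instance
  ∂[0,1,2] = [1,2] − [0,2] + [0,1].
The 3×1 boundary matrix has rank 1 and Smith normal form diag(1).

Reading off H_k = ker ∂_k / im ∂_{k+1}:

  H_0: rank C_0 − rank ∂_1 = 3 − 2 = 1, and the invariant factors of ∂_1 are all 1, so H_0 = Z.
  H_1: rank ker ∂_1 − rank ∂_2 = (3 − 2) − 1 = 0, and the invariant factors of ∂_2 are all 1, so H_1 = 0.
  H_2: rank ker ∂_2 − rank ∂_3 = (1 − 1) − 0 = 0, and there is no ∂_3, so H_2 = 0.

As a check, the Euler characteristic is 3 − 3 + 1 = 1, which agrees with 1 − 0 + 0 = 1.
(K is a triangulation of the 2-simplex.)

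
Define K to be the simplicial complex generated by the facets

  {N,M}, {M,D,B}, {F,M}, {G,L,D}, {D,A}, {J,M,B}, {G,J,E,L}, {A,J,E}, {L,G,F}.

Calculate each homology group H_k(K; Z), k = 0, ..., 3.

H_0 = Z,  H_1 = Z^3,  H_2 = 0,  H_3 = 0.

Fix the vertex order A < B < D < E < F < G < J < L < M < N and write every simplex with vertices in increasing order. Then dim K = 3 and the simplices of K are:

  0-simplices (10): A, B, D, E, F, G, J, L, M, N
  1-simplices (20): AD, AE, AJ, BD, BJ, BM, DG, DL, DM, EG, EJ, EL, FG, FL, FM, GJ, GL, JL, JM, MN
  2-simplices (9): AEJ, BDM, BJM, DGL, EGJ, EGL, EJL, FGL, GJL
  3-simplices (1): EGJL

so the chain groups are C_0 ≅ Z^10, C_1 ≅ Z^20, C_2 ≅ Z^9, C_3 ≅ Z^1.

The boundary map ∂_1: C_1 → C_0 sends each edge [p,q] (with p < q) to q − p. For instance
  ∂EG = G − E.
As a 10×20 matrix over Z this has rank 9, with invariant factors (1,1,1,1,1,1,1,1,1).

∂_2: C_2 → C_1 maps a triangle to the signed sum of its edges. For instance
  ∂DGL = GL − DL + DG,
  ∂BDM = DM − BM + BD.
This gives a 20×9 integer matrix of rank 8; reducing to Smith normal form yields diagonal entries (1,1,1,1,1,1,1,1).

The boundary map ∂_3: C_3 → C_2 sends each 3-simplex σ to the alternating sum Σ_i (−1)^i (σ with its i-th vertex removed). For instance
  ∂EGJL = GJL − EJL + EGL − EGJ.
The 9×1 boundary matrix has rank 1 and Smith normal form diag(1).

Reading off H_k = ker ∂_k / im ∂_{k+1}:

  H_0: rank C_0 − rank ∂_1 = 10 − 9 = 1, and the invariant factors of ∂_1 are all 1, so H_0 ≅ Z.
  H_1: rank ker ∂_1 − rank ∂_2 = (20 − 9) − 8 = 3, and the invariant factors of ∂_2 are all 1, so H_1 ≅ Z^3.
  H_2: rank ker ∂_2 − rank ∂_3 = (9 − 8) − 1 = 0, and the invariant factors of ∂_3 are all 1, so H_2 ≅ 0.
  H_3: rank ker ∂_3 − rank ∂_4 = (1 − 1) − 0 = 0, and there is no ∂_4, so H_3 ≅ 0.

As a check, the Euler characteristic is 10 − 20 + 9 − 1 = -2, which agrees with 1 − 3 + 0 − 0 = -2.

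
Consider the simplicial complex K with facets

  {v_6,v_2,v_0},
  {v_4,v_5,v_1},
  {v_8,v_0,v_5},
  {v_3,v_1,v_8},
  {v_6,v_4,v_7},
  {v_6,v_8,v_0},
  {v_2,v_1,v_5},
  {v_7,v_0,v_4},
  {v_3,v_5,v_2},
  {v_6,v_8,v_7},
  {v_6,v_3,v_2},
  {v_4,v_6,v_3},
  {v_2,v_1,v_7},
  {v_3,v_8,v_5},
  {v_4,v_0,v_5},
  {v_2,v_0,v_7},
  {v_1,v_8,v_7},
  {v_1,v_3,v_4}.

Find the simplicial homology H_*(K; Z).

Fix the vertex order v_0 < v_1 < v_2 < v_3 < v_4 < v_5 < v_6 < v_7 < v_8 and write every simplex with vertices in increasing order. Then dim K = 2 and the simplices of K are:

  0-simplices (9): [v_0], [v_1], [v_2], [v_3], [v_4], [v_5], [v_6], [v_7], [v_8]
  1-simplices (27): (27 of them)
  2-simplices (18): (18 of them)

so the chain groups are C_0 ≅ Z^9, C_1 ≅ Z^27, C_2 ≅ Z^18.

Boundary ∂_1: C_1 → C_0 is given by ∂[p,q] = [q] − [p]. For instance
  ∂[v_0,v_4] = [v_4] − [v_0].
As a 9×27 matrix over Z this has rank 8, with invariant factors (1,1,1,1,1,1,1,1).

Boundary ∂_2: C_2 → C_1 sends each 2-simplex [p,q,r] to [q,r] − [p,r] + [p,q]. For instance
  ∂[v_1,v_2,v_7] = [v_2,v_7] − [v_1,v_7] + [v_1,v_2],
  ∂[v_0,v_4,v_7] = [v_4,v_7] − [v_0,v_7] + [v_0,v_4].
The 27×18 boundary matrix has rank 18 and Smith normal form diag(1,1,1,1,1,1,1,1,1,1,1,1,1,1,1,1,1,2).

From H_k ≅ ker(∂_k) / im(∂_{k+1}) we obtain:

  H_0: rank C_0 − rank ∂_1 = 9 − 8 = 1, and the invariant factors of ∂_1 are all 1, so H_0 ≅ Z.
  H_1: rank ker ∂_1 − rank ∂_2 = (27 − 8) − 18 = 1, and ∂_2 has invariant factor 2 > 1, so H_1 ≅ Z ⊕ Z_2.
  H_2: rank ker ∂_2 − rank ∂_3 = (18 − 18) − 0 = 0, and there is no ∂_3, so H_2 ≅ 0.

As a check, the Euler characteristic is 9 − 27 + 18 = 0, which agrees with 1 − 1 + 0 = 0.

H_0 ≅ Z,  H_1 ≅ Z ⊕ Z_2,  H_2 = 0.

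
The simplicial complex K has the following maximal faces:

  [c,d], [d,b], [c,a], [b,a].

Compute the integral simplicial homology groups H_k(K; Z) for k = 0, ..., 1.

H_0 ≅ Z,  H_1 ≅ Z.

Fix the vertex order a < b < c < d and write every simplex with vertices in increasing order. Then dim K = 1 and the simplices of K are:

  0-simplices (4): a, b, c, d
  1-simplices (4): ab, ac, bd, cd

so the chain groups are C_0 ≅ Z^4, C_1 ≅ Z^4.

∂_1: C_1 → C_0 sends each edge [p,q] (with p < q) to q − p.
As a 4×4 matrix over Z this has rank 3, with invariant factors (1,1,1).

Computing H_k = (kernel of ∂_k) / (image of ∂_{k+1}):

  H_0: rank C_0 − rank ∂_1 = 4 − 3 = 1, and the invariant factors of ∂_1 are all 1, so H_0 = Z.
  H_1: rank ker ∂_1 − rank ∂_2 = (4 − 3) − 0 = 1, and there is no ∂_2, so H_1 = Z.

(K is a triangulation of the circle S^1.)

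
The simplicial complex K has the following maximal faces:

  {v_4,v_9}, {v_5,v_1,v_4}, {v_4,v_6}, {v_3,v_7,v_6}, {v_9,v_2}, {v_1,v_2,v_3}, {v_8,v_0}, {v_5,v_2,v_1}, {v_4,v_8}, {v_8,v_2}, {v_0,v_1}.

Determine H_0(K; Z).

Fix the vertex order v_0 < v_1 < v_2 < v_3 < v_4 < v_5 < v_6 < v_7 < v_8 < v_9 and write every simplex with vertices in increasing order. Then dim K = 2 and the simplices of K are:

  0-simplices (10): [v_0], [v_1], [v_2], [v_3], [v_4], [v_5], [v_6], [v_7], [v_8], [v_9]
  1-simplices (17): (17 of them)
  2-simplices (4): [v_1,v_2,v_3], [v_1,v_2,v_5], [v_1,v_4,v_5], [v_3,v_6,v_7]

giving chain groups C_0 ≅ Z^10, C_1 ≅ Z^17, C_2 ≅ Z^4.

∂_1: C_1 → C_0 maps an edge to its endpoints' difference, ∂[p,q] = q − p. For instance
  ∂[v_4,v_5] = [v_5] − [v_4].
The resulting 10×17 matrix has rank 9, and its Smith normal form has invariant factors (1,1,1,1,1,1,1,1,1).

Boundary ∂_2: C_2 → C_1 maps a triangle to the signed sum of its edges. For instance
  ∂[v_1,v_2,v_5] = [v_2,v_5] − [v_1,v_5] + [v_1,v_2],
  ∂[v_1,v_2,v_3] = [v_2,v_3] − [v_1,v_3] + [v_1,v_2].
As a 17×4 matrix over Z this has rank 4, with invariant factors (1,1,1,1).

Computing H_k = (kernel of ∂_k) / (image of ∂_{k+1}):

  H_0: rank C_0 − rank ∂_1 = 10 − 9 = 1, and the invariant factors of ∂_1 are all 1, so H_0 = Z.

H_0 ≅ Z.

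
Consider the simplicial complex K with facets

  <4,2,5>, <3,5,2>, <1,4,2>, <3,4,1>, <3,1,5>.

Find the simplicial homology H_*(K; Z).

Take the total order 1 < 2 < 3 < 4 < 5 on the vertex set. Then K (dimension 2) consists of the simplices:

  0-simplices (5): [1], [2], [3], [4], [5]
  1-simplices (10): [1,2], [1,3], [1,4], [1,5], [2,3], [2,4], [2,5], [3,4], [3,5], [4,5]
  2-simplices (5): [1,2,4], [1,3,4], [1,3,5], [2,3,5], [2,4,5]

giving chain groups C_0 ≅ Z^5, C_1 ≅ Z^10, C_2 ≅ Z^5.

The boundary map ∂_1: C_1 → C_0 maps an edge to its endpoints' difference, ∂[p,q] = q − p. For instance
  ∂[1,3] = [3] − [1].
As a 5×10 matrix over Z this has rank 4, with invariant factors (1,1,1,1).

The boundary map ∂_2: C_2 → C_1 acts by ∂[p,q,r] = [q,r] − [p,r] + [p,q]. For instance
  ∂[1,2,4] = [2,4] − [1,4] + [1,2],
  ∂[1,3,4] = [3,4] − [1,4] + [1,3].
The 10×5 boundary matrix has rank 5 and Smith normal form diag(1,1,1,1,1).

Now H_k = ker ∂_k / im ∂_{k+1}, so:

  H_0: rank C_0 − rank ∂_1 = 5 − 4 = 1, and the invariant factors of ∂_1 are all 1, so H_0 ≅ Z.
  H_1: rank ker ∂_1 − rank ∂_2 = (10 − 4) − 5 = 1, and the invariant factors of ∂_2 are all 1, so H_1 ≅ Z.
  H_2: rank ker ∂_2 − rank ∂_3 = (5 − 5) − 0 = 0, and there is no ∂_3, so H_2 ≅ 0.

(K is a triangulation of the Möbius band.)

H_0 ≅ Z,  H_1 ≅ Z,  H_2 = 0.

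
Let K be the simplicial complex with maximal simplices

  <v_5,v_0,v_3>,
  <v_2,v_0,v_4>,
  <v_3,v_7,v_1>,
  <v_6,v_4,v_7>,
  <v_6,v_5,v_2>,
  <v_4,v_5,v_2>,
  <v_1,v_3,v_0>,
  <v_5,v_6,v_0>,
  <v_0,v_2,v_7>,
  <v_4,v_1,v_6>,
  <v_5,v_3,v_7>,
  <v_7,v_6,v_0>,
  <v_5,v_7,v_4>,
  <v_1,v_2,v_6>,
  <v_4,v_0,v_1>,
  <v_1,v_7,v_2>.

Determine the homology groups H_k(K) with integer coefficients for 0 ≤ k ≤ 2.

H_0 = Z,  H_1 = Z^2,  H_2 = Z.

Take the total order v_0 < v_1 < v_2 < v_3 < v_4 < v_5 < v_6 < v_7 on the vertex set. Then K (dimension 2) consists of the simplices:

  0-simplices (8): [v_0], [v_1], [v_2], [v_3], [v_4], [v_5], [v_6], [v_7]
  1-simplices (24): (24 of them)
  2-simplices (16): (16 of them)

giving chain groups C_0 ≅ Z^8, C_1 ≅ Z^24, C_2 ≅ Z^16.

∂_1: C_1 → C_0 sends each edge [p,q] (with p < q) to q − p. For instance
  ∂[v_5,v_7] = [v_7] − [v_5].
As a 8×24 matrix over Z this has rank 7, with invariant factors (1,1,1,1,1,1,1).

The boundary map ∂_2: C_2 → C_1 sends each 2-simplex [p,q,r] to [q,r] − [p,r] + [p,q]. For instance
  ∂[v_1,v_4,v_6] = [v_4,v_6] − [v_1,v_6] + [v_1,v_4],
  ∂[v_1,v_2,v_7] = [v_2,v_7] − [v_1,v_7] + [v_1,v_2].
This gives a 24×16 integer matrix of rank 15; reducing to Smith normal form yields diagonal entries (1,1,1,1,1,1,1,1,1,1,1,1,1,1,1).

Now H_k = ker ∂_k / im ∂_{k+1}, so:

  H_0: rank C_0 − rank ∂_1 = 8 − 7 = 1, and the invariant factors of ∂_1 are all 1, so H_0 ≅ Z.
  H_1: rank ker ∂_1 − rank ∂_2 = (24 − 7) − 15 = 2, and the invariant factors of ∂_2 are all 1, so H_1 ≅ Z^2.
  H_2: rank ker ∂_2 − rank ∂_3 = (16 − 15) − 0 = 1, and there is no ∂_3, so H_2 ≅ Z.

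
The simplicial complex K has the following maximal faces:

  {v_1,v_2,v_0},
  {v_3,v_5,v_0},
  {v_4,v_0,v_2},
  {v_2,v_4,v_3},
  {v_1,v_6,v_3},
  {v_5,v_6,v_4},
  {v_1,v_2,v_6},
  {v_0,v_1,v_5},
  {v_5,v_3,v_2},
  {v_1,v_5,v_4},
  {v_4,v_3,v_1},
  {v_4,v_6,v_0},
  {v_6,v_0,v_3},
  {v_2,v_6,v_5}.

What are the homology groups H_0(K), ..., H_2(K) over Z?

H_0 = Z,  H_1 = Z^2,  H_2 = Z.

K has 7 vertices, 21 edges, 14 triangles.
rank ∂_0 = 0, rank ∂_1 = 6 ⇒ b_0 = 7 − 0 − 6 = 1; all invariant factors of ∂_1 are 1 so no torsion. So H_0 = Z.
rank ∂_1 = 6, rank ∂_2 = 13 ⇒ b_1 = 21 − 6 − 13 = 2; all invariant factors of ∂_2 are 1 so no torsion. So H_1 = Z^2.
rank ∂_2 = 13, rank ∂_3 = 0 ⇒ b_2 = 14 − 13 − 0 = 1. So H_2 = Z.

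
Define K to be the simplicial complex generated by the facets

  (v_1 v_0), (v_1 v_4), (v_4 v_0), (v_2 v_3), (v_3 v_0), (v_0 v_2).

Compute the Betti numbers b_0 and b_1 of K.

b_0 = 1, b_1 = 2.

Take the total order v_0 < v_1 < v_2 < v_3 < v_4 on the vertex set. Then K (dimension 1) consists of the simplices:

  0-simplices (5): [v_0], [v_1], [v_2], [v_3], [v_4]
  1-simplices (6): [v_0,v_1], [v_0,v_2], [v_0,v_3], [v_0,v_4], [v_1,v_4], [v_2,v_3]

Hence C_0 ≅ Z^5, C_1 ≅ Z^6.

The boundary map ∂_1: C_1 → C_0 maps an edge to its endpoints' difference, ∂[p,q] = q − p.
As a 5×6 matrix over Z this has rank 4, with invariant factors (1,1,1,1).

Reading off H_k = ker ∂_k / im ∂_{k+1}:

  H_0: rank C_0 − rank ∂_1 = 5 − 4 = 1, and the invariant factors of ∂_1 are all 1, so H_0 = Z.
  H_1: rank ker ∂_1 − rank ∂_2 = (6 − 4) − 0 = 2, and there is no ∂_2, so H_1 = Z^2.

Hence the Betti numbers are b_0 = 1, b_1 = 2.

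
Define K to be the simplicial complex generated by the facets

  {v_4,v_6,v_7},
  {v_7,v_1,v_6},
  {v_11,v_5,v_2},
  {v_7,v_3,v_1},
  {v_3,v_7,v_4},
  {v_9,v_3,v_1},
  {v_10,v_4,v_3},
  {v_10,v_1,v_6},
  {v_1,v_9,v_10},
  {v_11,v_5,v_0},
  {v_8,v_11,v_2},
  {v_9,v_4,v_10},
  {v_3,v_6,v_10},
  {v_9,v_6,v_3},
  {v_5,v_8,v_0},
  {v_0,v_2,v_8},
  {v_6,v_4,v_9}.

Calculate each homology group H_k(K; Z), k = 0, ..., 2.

H_0 = Z^2,  H_1 = Z ⊕ Z/2,  H_2 = 0.

K has 12 vertices, 28 edges, 17 triangles.
rank ∂_0 = 0, rank ∂_1 = 10 ⇒ b_0 = 12 − 0 − 10 = 2; all invariant factors of ∂_1 are 1 so no torsion. So H_0 ≅ Z^2.
rank ∂_1 = 10, rank ∂_2 = 17 ⇒ b_1 = 28 − 10 − 17 = 1; ∂_2 has invariant factor(s) [2] giving torsion. So H_1 ≅ Z ⊕ Z/2.
rank ∂_2 = 17, rank ∂_3 = 0 ⇒ b_2 = 17 − 17 − 0 = 0. So H_2 ≅ 0.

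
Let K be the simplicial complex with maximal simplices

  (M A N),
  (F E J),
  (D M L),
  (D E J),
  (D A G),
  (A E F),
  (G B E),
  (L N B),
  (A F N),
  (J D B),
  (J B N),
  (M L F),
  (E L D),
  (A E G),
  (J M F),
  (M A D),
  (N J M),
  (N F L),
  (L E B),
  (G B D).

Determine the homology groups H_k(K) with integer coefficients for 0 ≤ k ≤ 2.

H_0 ≅ Z,  H_1 ≅ Z × Z/2,  H_2 = 0.

Order the vertices as A < B < D < E < F < G < J < L < M < N. Listing each simplex with vertices in this order, K has dimension 2 with simplices:

  0-simplices (10): A, B, D, E, F, G, J, L, M, N
  1-simplices (30): AD, AE, AF, AG, AM, AN, BD, BE, BG, BJ, BL, BN, DE, DG, DJ, DL, DM, EF, EG, EJ, EL, FJ, FL, FM, FN, JM, JN, LM, LN, MN
  2-simplices (20): ADG, ADM, AEF, AEG, AFN, AMN, BDG, BDJ, BEG, BEL, BJN, BLN, DEJ, DEL, DLM, EFJ, FJM, FLM, FLN, JMN

Hence C_0 ≅ Z^10, C_1 ≅ Z^30, C_2 ≅ Z^20.

Boundary ∂_1: C_1 → C_0 maps an edge to its endpoints' difference, ∂[p,q] = q − p. For instance
  ∂AG = G − A.
This gives a 10×30 integer matrix of rank 9; reducing to Smith normal form yields diagonal entries (1,1,1,1,1,1,1,1,1).

The boundary map ∂_2: C_2 → C_1 maps a triangle to the signed sum of its edges. For instance
  ∂JMN = MN − JN + JM,
  ∂FJM = JM − FM + FJ.
The resulting 30×20 matrix has rank 20, and its Smith normal form has invariant factors (1,1,1,1,1,1,1,1,1,1,1,1,1,1,1,1,1,1,1,2).

Reading off H_k = ker ∂_k / im ∂_{k+1}:

  H_0: rank C_0 − rank ∂_1 = 10 − 9 = 1, and the invariant factors of ∂_1 are all 1, so H_0 = Z.
  H_1: rank ker ∂_1 − rank ∂_2 = (30 − 9) − 20 = 1, and ∂_2 has invariant factor 2 > 1, so H_1 = Z × Z/2.
  H_2: rank ker ∂_2 − rank ∂_3 = (20 − 20) − 0 = 0, and there is no ∂_3, so H_2 = 0.

As a check, the Euler characteristic is 10 − 30 + 20 = 0, which agrees with 1 − 1 + 0 = 0.
(K is a triangulation of the Klein bottle.)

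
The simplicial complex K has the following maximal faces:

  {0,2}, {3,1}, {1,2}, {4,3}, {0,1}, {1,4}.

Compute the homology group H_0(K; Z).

H_0 = Z.

Order the vertices as 0 < 1 < 2 < 3 < 4. Listing each simplex with vertices in this order, K has dimension 1 with simplices:

  0-simplices (5): [0], [1], [2], [3], [4]
  1-simplices (6): [0,1], [0,2], [1,2], [1,3], [1,4], [3,4]

Hence C_0 ≅ Z^5, C_1 ≅ Z^6.

∂_1: C_1 → C_0 sends each edge [p,q] (with p < q) to q − p.
The 5×6 boundary matrix has rank 4 and Smith normal form diag(1,1,1,1).

Now H_k = ker ∂_k / im ∂_{k+1}, so:

  H_0: rank C_0 − rank ∂_1 = 5 − 4 = 1, and the invariant factors of ∂_1 are all 1, so H_0 = Z.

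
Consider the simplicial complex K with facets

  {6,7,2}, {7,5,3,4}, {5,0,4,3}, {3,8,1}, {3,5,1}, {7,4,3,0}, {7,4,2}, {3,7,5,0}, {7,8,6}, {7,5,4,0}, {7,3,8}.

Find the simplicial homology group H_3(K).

H_3 = Z.

Take the total order 0 < 1 < 2 < 3 < 4 < 5 < 6 < 7 < 8 on the vertex set. Then K (dimension 3) consists of the simplices:

  0-simplices (9): [0], [1], [2], [3], [4], [5], [6], [7], [8]
  1-simplices (20): [0,3], [0,4], [0,5], [0,7], [1,3], [1,5], [1,8], [2,4], [2,6], [2,7], [3,4], [3,5], [3,7], [3,8], [4,5], [4,7], [5,7], [6,7], [6,8], [7,8]
  2-simplices (16): [0,3,4], [0,3,5], [0,3,7], [0,4,5], [0,4,7], [0,5,7], [1,3,5], [1,3,8], [2,4,7], [2,6,7], [3,4,5], [3,4,7], [3,5,7], [3,7,8], [4,5,7], [6,7,8]
  3-simplices (5): [0,3,4,5], [0,3,4,7], [0,3,5,7], [0,4,5,7], [3,4,5,7]

so the chain groups are C_0 ≅ Z^9, C_1 ≅ Z^20, C_2 ≅ Z^16, C_3 ≅ Z^5.

Boundary ∂_1: C_1 → C_0 is given by ∂[p,q] = [q] − [p]. For instance
  ∂[0,3] = [3] − [0].
The 9×20 boundary matrix has rank 8 and Smith normal form diag(1,1,1,1,1,1,1,1).

Boundary ∂_2: C_2 → C_1 sends each 2-simplex [p,q,r] to [q,r] − [p,r] + [p,q]. For instance
  ∂[0,4,7] = [4,7] − [0,7] + [0,4],
  ∂[3,7,8] = [7,8] − [3,8] + [3,7].
The 20×16 boundary matrix has rank 12 and Smith normal form diag(1,1,1,1,1,1,1,1,1,1,1,1).

The boundary map ∂_3: C_3 → C_2 sends each 3-simplex σ to the alternating sum Σ_i (−1)^i (σ with its i-th vertex removed). For instance
  ∂[0,3,5,7] = [3,5,7] − [0,5,7] + [0,3,7] − [0,3,5],
  ∂[0,4,5,7] = [4,5,7] − [0,5,7] + [0,4,7] − [0,4,5].
This gives a 16×5 integer matrix of rank 4; reducing to Smith normal form yields diagonal entries (1,1,1,1).

From H_k ≅ ker(∂_k) / im(∂_{k+1}) we obtain:

  H_3: rank ker ∂_3 − rank ∂_4 = (5 − 4) − 0 = 1, and there is no ∂_4, so H_3 ≅ Z.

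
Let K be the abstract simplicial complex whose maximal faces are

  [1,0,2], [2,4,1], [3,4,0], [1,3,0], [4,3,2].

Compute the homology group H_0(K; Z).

Order the vertices as 0 < 1 < 2 < 3 < 4. Listing each simplex with vertices in this order, K has dimension 2 with simplices:

  0-simplices (5): [0], [1], [2], [3], [4]
  1-simplices (10): [0,1], [0,2], [0,3], [0,4], [1,2], [1,3], [1,4], [2,3], [2,4], [3,4]
  2-simplices (5): [0,1,2], [0,1,3], [0,3,4], [1,2,4], [2,3,4]

so the chain groups are C_0 ≅ Z^5, C_1 ≅ Z^10, C_2 ≅ Z^5.

Boundary ∂_1: C_1 → C_0 is given by ∂[p,q] = [q] − [p]. For instance
  ∂[0,3] = [3] − [0].
The 5×10 boundary matrix has rank 4 and Smith normal form diag(1,1,1,1).

Boundary ∂_2: C_2 → C_1 sends each 2-simplex [p,q,r] to [q,r] − [p,r] + [p,q]. For instance
  ∂[1,2,4] = [2,4] − [1,4] + [1,2],
  ∂[0,1,2] = [1,2] − [0,2] + [0,1].
This gives a 10×5 integer matrix of rank 5; reducing to Smith normal form yields diagonal entries (1,1,1,1,1).

Reading off H_k = ker ∂_k / im ∂_{k+1}:

  H_0: rank C_0 − rank ∂_1 = 5 − 4 = 1, and the invariant factors of ∂_1 are all 1, so H_0 ≅ Z.

H_0 = Z.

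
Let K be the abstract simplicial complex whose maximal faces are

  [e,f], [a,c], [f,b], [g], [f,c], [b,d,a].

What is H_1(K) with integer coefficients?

We work with the vertex ordering a < b < c < d < e < f < g. The simplices of K, each written with vertices in increasing order, are:

  0-simplices (7): a, b, c, d, e, f, g
  1-simplices (7): ab, ac, ad, bd, bf, cf, ef
  2-simplices (1): abd

giving chain groups C_0 ≅ Z^7, C_1 ≅ Z^7, C_2 ≅ Z^1.

Boundary ∂_1: C_1 → C_0 maps an edge to its endpoints' difference, ∂[p,q] = q − p.
This gives a 7×7 integer matrix of rank 5; reducing to Smith normal form yields diagonal entries (1,1,1,1,1).

∂_2: C_2 → C_1 maps a triangle to the signed sum of its edges. For instance
  ∂abd = bd − ad + ab.
The 7×1 boundary matrix has rank 1 and Smith normal form diag(1).

From H_k ≅ ker(∂_k) / im(∂_{k+1}) we obtain:

  H_1: rank ker ∂_1 − rank ∂_2 = (7 − 5) − 1 = 1, and the invariant factors of ∂_2 are all 1, so H_1 ≅ Z.

H_1 ≅ Z.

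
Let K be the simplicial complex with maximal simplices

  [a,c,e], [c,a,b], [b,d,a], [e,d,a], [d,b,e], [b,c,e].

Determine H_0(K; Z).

We work with the vertex ordering a < b < c < d < e. The simplices of K, each written with vertices in increasing order, are:

  0-simplices (5): a, b, c, d, e
  1-simplices (9): ab, ac, ad, ae, bc, bd, be, ce, de
  2-simplices (6): abc, abd, ace, ade, bce, bde

so the chain groups are C_0 ≅ Z^5, C_1 ≅ Z^9, C_2 ≅ Z^6.

The boundary map ∂_1: C_1 → C_0 is given by ∂[p,q] = [q] − [p]. For instance
  ∂ae = e − a.
The resulting 5×9 matrix has rank 4, and its Smith normal form has invariant factors (1,1,1,1).

∂_2: C_2 → C_1 acts by ∂[p,q,r] = [q,r] − [p,r] + [p,q]. For instance
  ∂bde = de − be + bd,
  ∂ade = de − ae + ad.
The resulting 9×6 matrix has rank 5, and its Smith normal form has invariant factors (1,1,1,1,1).

Computing H_k = (kernel of ∂_k) / (image of ∂_{k+1}):

  H_0: rank C_0 − rank ∂_1 = 5 − 4 = 1, and the invariant factors of ∂_1 are all 1, so H_0 = Z.

H_0 ≅ Z.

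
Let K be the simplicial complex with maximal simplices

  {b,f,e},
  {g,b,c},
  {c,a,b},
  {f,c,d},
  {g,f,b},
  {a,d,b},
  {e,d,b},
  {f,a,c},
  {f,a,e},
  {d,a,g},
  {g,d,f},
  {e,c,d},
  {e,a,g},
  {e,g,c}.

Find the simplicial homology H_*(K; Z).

K has 7 vertices, 21 edges, 14 triangles.
rank ∂_0 = 0, rank ∂_1 = 6 ⇒ b_0 = 7 − 0 − 6 = 1; all invariant factors of ∂_1 are 1 so no torsion. So H_0 = Z.
rank ∂_1 = 6, rank ∂_2 = 13 ⇒ b_1 = 21 − 6 − 13 = 2; all invariant factors of ∂_2 are 1 so no torsion. So H_1 = Z^2.
rank ∂_2 = 13, rank ∂_3 = 0 ⇒ b_2 = 14 − 13 − 0 = 1. So H_2 = Z.

H_0 = Z,  H_1 = Z^2,  H_2 = Z.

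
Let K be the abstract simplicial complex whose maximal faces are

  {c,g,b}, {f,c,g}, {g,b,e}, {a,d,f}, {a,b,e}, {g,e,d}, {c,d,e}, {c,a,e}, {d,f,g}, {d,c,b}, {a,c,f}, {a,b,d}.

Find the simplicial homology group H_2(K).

H_2 = 0.

Take the total order a < b < c < d < e < f < g on the vertex set. Then K (dimension 2) consists of the simplices:

  0-simplices (7): a, b, c, d, e, f, g
  1-simplices (18): ab, ac, ad, ae, af, bc, bd, be, bg, cd, ce, cf, cg, de, df, dg, eg, fg
  2-simplices (12): abd, abe, ace, acf, adf, bcd, bcg, beg, cde, cfg, deg, dfg

giving chain groups C_0 ≅ Z^7, C_1 ≅ Z^18, C_2 ≅ Z^12.

∂_1: C_1 → C_0 maps an edge to its endpoints' difference, ∂[p,q] = q − p. For instance
  ∂eg = g − e.
The 7×18 boundary matrix has rank 6 and Smith normal form diag(1,1,1,1,1,1).

The boundary map ∂_2: C_2 → C_1 maps a triangle to the signed sum of its edges. For instance
  ∂bcd = cd − bd + bc,
  ∂cde = de − ce + cd.
This gives a 18×12 integer matrix of rank 12; reducing to Smith normal form yields diagonal entries (1,1,1,1,1,1,1,1,1,1,1,2).

Now H_k = ker ∂_k / im ∂_{k+1}, so:

  H_2: rank ker ∂_2 − rank ∂_3 = (12 − 12) − 0 = 0, and there is no ∂_3, so H_2 ≅ 0.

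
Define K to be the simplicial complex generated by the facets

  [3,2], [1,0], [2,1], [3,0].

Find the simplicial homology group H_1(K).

H_1 ≅ Z.

We work with the vertex ordering 0 < 1 < 2 < 3. The simplices of K, each written with vertices in increasing order, are:

  0-simplices (4): [0], [1], [2], [3]
  1-simplices (4): [0,1], [0,3], [1,2], [2,3]

so the chain groups are C_0 ≅ Z^4, C_1 ≅ Z^4.

The boundary map ∂_1: C_1 → C_0 sends each edge [p,q] (with p < q) to q − p. For instance
  ∂[0,3] = [3] − [0].
The resulting 4×4 matrix has rank 3, and its Smith normal form has invariant factors (1,1,1).

From H_k ≅ ker(∂_k) / im(∂_{k+1}) we obtain:

  H_1: rank ker ∂_1 − rank ∂_2 = (4 − 3) − 0 = 1, and there is no ∂_2, so H_1 = Z.

(K is a triangulation of the circle S^1.)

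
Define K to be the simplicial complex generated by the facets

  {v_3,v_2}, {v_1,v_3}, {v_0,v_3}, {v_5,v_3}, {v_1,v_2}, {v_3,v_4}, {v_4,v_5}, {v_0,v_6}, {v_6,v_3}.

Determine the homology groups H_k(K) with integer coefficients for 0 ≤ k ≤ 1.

H_0 = Z,  H_1 = Z^3.

Take the total order v_0 < v_1 < v_2 < v_3 < v_4 < v_5 < v_6 on the vertex set. Then K (dimension 1) consists of the simplices:

  0-simplices (7): [v_0], [v_1], [v_2], [v_3], [v_4], [v_5], [v_6]
  1-simplices (9): [v_0,v_3], [v_0,v_6], [v_1,v_2], [v_1,v_3], [v_2,v_3], [v_3,v_4], [v_3,v_5], [v_3,v_6], [v_4,v_5]

so the chain groups are C_0 ≅ Z^7, C_1 ≅ Z^9.

Boundary ∂_1: C_1 → C_0 sends each edge [p,q] (with p < q) to q − p.
The resulting 7×9 matrix has rank 6, and its Smith normal form has invariant factors (1,1,1,1,1,1).

From H_k ≅ ker(∂_k) / im(∂_{k+1}) we obtain:

  H_0: rank C_0 − rank ∂_1 = 7 − 6 = 1, and the invariant factors of ∂_1 are all 1, so H_0 = Z.
  H_1: rank ker ∂_1 − rank ∂_2 = (9 − 6) − 0 = 3, and there is no ∂_2, so H_1 = Z^3.

(K is a triangulation of a wedge of 3 circles.)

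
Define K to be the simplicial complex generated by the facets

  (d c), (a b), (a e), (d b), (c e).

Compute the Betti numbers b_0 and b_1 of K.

Order the vertices as a < b < c < d < e. Listing each simplex with vertices in this order, K has dimension 1 with simplices:

  0-simplices (5): a, b, c, d, e
  1-simplices (5): ab, ae, bd, cd, ce

so the chain groups are C_0 ≅ Z^5, C_1 ≅ Z^5.

Boundary ∂_1: C_1 → C_0 maps an edge to its endpoints' difference, ∂[p,q] = q − p.
This gives a 5×5 integer matrix of rank 4; reducing to Smith normal form yields diagonal entries (1,1,1,1).

From H_k ≅ ker(∂_k) / im(∂_{k+1}) we obtain:

  H_0: rank C_0 − rank ∂_1 = 5 − 4 = 1, and the invariant factors of ∂_1 are all 1, so H_0 ≅ Z.
  H_1: rank ker ∂_1 − rank ∂_2 = (5 − 4) − 0 = 1, and there is no ∂_2, so H_1 ≅ Z.

(K is a triangulation of the circle S^1.)

Hence the Betti numbers are b_0 = 1, b_1 = 1.

b_0 = 1, b_1 = 1.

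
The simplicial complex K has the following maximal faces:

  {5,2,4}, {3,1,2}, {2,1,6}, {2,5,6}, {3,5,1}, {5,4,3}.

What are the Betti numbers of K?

b_0 = 1, b_1 = 1, b_2 = 0.

Order the vertices as 1 < 2 < 3 < 4 < 5 < 6. Listing each simplex with vertices in this order, K has dimension 2 with simplices:

  0-simplices (6): [1], [2], [3], [4], [5], [6]
  1-simplices (12): [1,2], [1,3], [1,5], [1,6], [2,3], [2,4], [2,5], [2,6], [3,4], [3,5], [4,5], [5,6]
  2-simplices (6): [1,2,3], [1,2,6], [1,3,5], [2,4,5], [2,5,6], [3,4,5]

Hence C_0 ≅ Z^6, C_1 ≅ Z^12, C_2 ≅ Z^6.

The boundary map ∂_1: C_1 → C_0 maps an edge to its endpoints' difference, ∂[p,q] = q − p. For instance
  ∂[1,2] = [2] − [1].
The resulting 6×12 matrix has rank 5, and its Smith normal form has invariant factors (1,1,1,1,1).

The boundary map ∂_2: C_2 → C_1 acts by ∂[p,q,r] = [q,r] − [p,r] + [p,q]. For instance
  ∂[1,2,6] = [2,6] − [1,6] + [1,2],
  ∂[2,5,6] = [5,6] − [2,6] + [2,5].
As a 12×6 matrix over Z this has rank 6, with invariant factors (1,1,1,1,1,1).

Computing H_k = (kernel of ∂_k) / (image of ∂_{k+1}):

  H_0: rank C_0 − rank ∂_1 = 6 − 5 = 1, and the invariant factors of ∂_1 are all 1, so H_0 = Z.
  H_1: rank ker ∂_1 − rank ∂_2 = (12 − 5) − 6 = 1, and the invariant factors of ∂_2 are all 1, so H_1 = Z.
  H_2: rank ker ∂_2 − rank ∂_3 = (6 − 6) − 0 = 0, and there is no ∂_3, so H_2 = 0.

Hence the Betti numbers are b_0 = 1, b_1 = 1, b_2 = 0.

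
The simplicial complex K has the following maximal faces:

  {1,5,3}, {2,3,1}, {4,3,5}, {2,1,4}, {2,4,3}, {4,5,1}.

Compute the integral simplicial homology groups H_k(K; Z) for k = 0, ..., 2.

H_0 = Z,  H_1 = 0,  H_2 = Z.

We work with the vertex ordering 1 < 2 < 3 < 4 < 5. The simplices of K, each written with vertices in increasing order, are:

  0-simplices (5): [1], [2], [3], [4], [5]
  1-simplices (9): [1,2], [1,3], [1,4], [1,5], [2,3], [2,4], [3,4], [3,5], [4,5]
  2-simplices (6): [1,2,3], [1,2,4], [1,3,5], [1,4,5], [2,3,4], [3,4,5]

Hence C_0 ≅ Z^5, C_1 ≅ Z^9, C_2 ≅ Z^6.

Boundary ∂_1: C_1 → C_0 sends each edge [p,q] (with p < q) to q − p.
This gives a 5×9 integer matrix of rank 4; reducing to Smith normal form yields diagonal entries (1,1,1,1).

∂_2: C_2 → C_1 sends each 2-simplex [p,q,r] to [q,r] − [p,r] + [p,q]. For instance
  ∂[3,4,5] = [4,5] − [3,5] + [3,4],
  ∂[1,2,3] = [2,3] − [1,3] + [1,2].
The 9×6 boundary matrix has rank 5 and Smith normal form diag(1,1,1,1,1).

Now H_k = ker ∂_k / im ∂_{k+1}, so:

  H_0: rank C_0 − rank ∂_1 = 5 − 4 = 1, and the invariant factors of ∂_1 are all 1, so H_0 = Z.
  H_1: rank ker ∂_1 − rank ∂_2 = (9 − 4) − 5 = 0, and the invariant factors of ∂_2 are all 1, so H_1 = 0.
  H_2: rank ker ∂_2 − rank ∂_3 = (6 − 5) − 0 = 1, and there is no ∂_3, so H_2 = Z.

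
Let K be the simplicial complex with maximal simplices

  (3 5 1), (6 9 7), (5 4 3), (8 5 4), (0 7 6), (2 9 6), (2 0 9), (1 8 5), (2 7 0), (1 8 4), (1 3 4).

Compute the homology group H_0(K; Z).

Take the total order 0 < 1 < 2 < 3 < 4 < 5 < 6 < 7 < 8 < 9 on the vertex set. Then K (dimension 2) consists of the simplices:

  0-simplices (10): [0], [1], [2], [3], [4], [5], [6], [7], [8], [9]
  1-simplices (19): [0,2], [0,6], [0,7], [0,9], [1,3], [1,4], [1,5], [1,8], [2,6], [2,7], [2,9], [3,4], [3,5], [4,5], [4,8], [5,8], [6,7], [6,9], [7,9]
  2-simplices (11): [0,2,7], [0,2,9], [0,6,7], [1,3,4], [1,3,5], [1,4,8], [1,5,8], [2,6,9], [3,4,5], [4,5,8], [6,7,9]

so the chain groups are C_0 ≅ Z^10, C_1 ≅ Z^19, C_2 ≅ Z^11.

∂_1: C_1 → C_0 sends each edge [p,q] (with p < q) to q − p. For instance
  ∂[4,5] = [5] − [4].
The resulting 10×19 matrix has rank 8, and its Smith normal form has invariant factors (1,1,1,1,1,1,1,1).

∂_2: C_2 → C_1 sends each 2-simplex [p,q,r] to [q,r] − [p,r] + [p,q]. For instance
  ∂[1,3,4] = [3,4] − [1,4] + [1,3],
  ∂[1,3,5] = [3,5] − [1,5] + [1,3].
This gives a 19×11 integer matrix of rank 10; reducing to Smith normal form yields diagonal entries (1,1,1,1,1,1,1,1,1,1).

Reading off H_k = ker ∂_k / im ∂_{k+1}:

  H_0: rank C_0 − rank ∂_1 = 10 − 8 = 2, and the invariant factors of ∂_1 are all 1, so H_0 ≅ Z^2.

H_0 ≅ Z^2.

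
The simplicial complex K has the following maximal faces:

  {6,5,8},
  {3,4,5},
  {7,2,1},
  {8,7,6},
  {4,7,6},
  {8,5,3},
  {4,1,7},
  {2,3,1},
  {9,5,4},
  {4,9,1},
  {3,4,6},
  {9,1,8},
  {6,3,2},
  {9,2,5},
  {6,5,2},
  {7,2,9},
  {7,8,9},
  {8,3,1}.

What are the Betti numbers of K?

b_0 = 1, b_1 = 1, b_2 = 0.

Fix the vertex order 1 < 2 < 3 < 4 < 5 < 6 < 7 < 8 < 9 and write every simplex with vertices in increasing order. Then dim K = 2 and the simplices of K are:

  0-simplices (9): [1], [2], [3], [4], [5], [6], [7], [8], [9]
  1-simplices (27): (27 of them)
  2-simplices (18): [1,2,3], [1,2,7], [1,3,8], [1,4,7], [1,4,9], [1,8,9], [2,3,6], [2,5,6], [2,5,9], [2,7,9], [3,4,5], [3,4,6], [3,5,8], [4,5,9], [4,6,7], [5,6,8], [6,7,8], [7,8,9]

giving chain groups C_0 ≅ Z^9, C_1 ≅ Z^27, C_2 ≅ Z^18.

The boundary map ∂_1: C_1 → C_0 sends each edge [p,q] (with p < q) to q − p.
The resulting 9×27 matrix has rank 8, and its Smith normal form has invariant factors (1,1,1,1,1,1,1,1).

The boundary map ∂_2: C_2 → C_1 maps a triangle to the signed sum of its edges. For instance
  ∂[6,7,8] = [7,8] − [6,8] + [6,7],
  ∂[4,6,7] = [6,7] − [4,7] + [4,6].
The resulting 27×18 matrix has rank 18, and its Smith normal form has invariant factors (1,1,1,1,1,1,1,1,1,1,1,1,1,1,1,1,1,2).

Reading off H_k = ker ∂_k / im ∂_{k+1}:

  H_0: rank C_0 − rank ∂_1 = 9 − 8 = 1, and the invariant factors of ∂_1 are all 1, so H_0 ≅ Z.
  H_1: rank ker ∂_1 − rank ∂_2 = (27 − 8) − 18 = 1, and ∂_2 has invariant factor 2 > 1, so H_1 ≅ Z ⊕ Z_2.
  H_2: rank ker ∂_2 − rank ∂_3 = (18 − 18) − 0 = 0, and there is no ∂_3, so H_2 ≅ 0.

(K is a triangulation of the Klein bottle.)

Hence the Betti numbers are b_0 = 1, b_1 = 1, b_2 = 0.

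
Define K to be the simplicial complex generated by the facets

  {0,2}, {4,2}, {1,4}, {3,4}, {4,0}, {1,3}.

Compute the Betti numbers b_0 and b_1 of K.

b_0 = 1, b_1 = 2.

Order the vertices as 0 < 1 < 2 < 3 < 4. Listing each simplex with vertices in this order, K has dimension 1 with simplices:

  0-simplices (5): [0], [1], [2], [3], [4]
  1-simplices (6): [0,2], [0,4], [1,3], [1,4], [2,4], [3,4]

giving chain groups C_0 ≅ Z^5, C_1 ≅ Z^6.

The boundary map ∂_1: C_1 → C_0 maps an edge to its endpoints' difference, ∂[p,q] = q − p. For instance
  ∂[1,3] = [3] − [1].
This gives a 5×6 integer matrix of rank 4; reducing to Smith normal form yields diagonal entries (1,1,1,1).

Computing H_k = (kernel of ∂_k) / (image of ∂_{k+1}):

  H_0: rank C_0 − rank ∂_1 = 5 − 4 = 1, and the invariant factors of ∂_1 are all 1, so H_0 = Z.
  H_1: rank ker ∂_1 − rank ∂_2 = (6 − 4) − 0 = 2, and there is no ∂_2, so H_1 = Z^2.

(K is a triangulation of a wedge of 2 circles.)

Hence the Betti numbers are b_0 = 1, b_1 = 2.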